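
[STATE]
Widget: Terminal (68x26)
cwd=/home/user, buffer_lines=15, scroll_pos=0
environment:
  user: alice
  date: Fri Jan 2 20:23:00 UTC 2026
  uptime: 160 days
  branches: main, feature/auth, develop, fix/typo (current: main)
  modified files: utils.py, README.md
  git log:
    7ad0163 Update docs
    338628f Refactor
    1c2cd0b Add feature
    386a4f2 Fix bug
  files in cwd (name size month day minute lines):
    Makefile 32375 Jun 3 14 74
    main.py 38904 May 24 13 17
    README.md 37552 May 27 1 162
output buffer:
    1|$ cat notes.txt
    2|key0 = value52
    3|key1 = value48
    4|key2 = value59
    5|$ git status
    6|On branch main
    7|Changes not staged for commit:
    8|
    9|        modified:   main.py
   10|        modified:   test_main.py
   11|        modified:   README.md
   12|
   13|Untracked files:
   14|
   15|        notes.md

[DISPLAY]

$ cat notes.txt                                                     
key0 = value52                                                      
key1 = value48                                                      
key2 = value59                                                      
$ git status                                                        
On branch main                                                      
Changes not staged for commit:                                      
                                                                    
        modified:   main.py                                         
        modified:   test_main.py                                    
        modified:   README.md                                       
                                                                    
Untracked files:                                                    
                                                                    
        notes.md                                                    
$ █                                                                 
                                                                    
                                                                    
                                                                    
                                                                    
                                                                    
                                                                    
                                                                    
                                                                    
                                                                    
                                                                    


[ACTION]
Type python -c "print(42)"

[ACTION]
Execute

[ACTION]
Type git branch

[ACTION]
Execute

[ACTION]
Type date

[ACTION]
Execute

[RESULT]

$ cat notes.txt                                                     
key0 = value52                                                      
key1 = value48                                                      
key2 = value59                                                      
$ git status                                                        
On branch main                                                      
Changes not staged for commit:                                      
                                                                    
        modified:   main.py                                         
        modified:   test_main.py                                    
        modified:   README.md                                       
                                                                    
Untracked files:                                                    
                                                                    
        notes.md                                                    
$ python -c "print(42)"                                             
42                                                                  
$ git branch                                                        
* main                                                              
  feature/auth                                                      
  develop                                                           
  fix/typo                                                          
$ date                                                              
Fri Jan 2 20:23:00 UTC 2026                                         
$ █                                                                 
                                                                    


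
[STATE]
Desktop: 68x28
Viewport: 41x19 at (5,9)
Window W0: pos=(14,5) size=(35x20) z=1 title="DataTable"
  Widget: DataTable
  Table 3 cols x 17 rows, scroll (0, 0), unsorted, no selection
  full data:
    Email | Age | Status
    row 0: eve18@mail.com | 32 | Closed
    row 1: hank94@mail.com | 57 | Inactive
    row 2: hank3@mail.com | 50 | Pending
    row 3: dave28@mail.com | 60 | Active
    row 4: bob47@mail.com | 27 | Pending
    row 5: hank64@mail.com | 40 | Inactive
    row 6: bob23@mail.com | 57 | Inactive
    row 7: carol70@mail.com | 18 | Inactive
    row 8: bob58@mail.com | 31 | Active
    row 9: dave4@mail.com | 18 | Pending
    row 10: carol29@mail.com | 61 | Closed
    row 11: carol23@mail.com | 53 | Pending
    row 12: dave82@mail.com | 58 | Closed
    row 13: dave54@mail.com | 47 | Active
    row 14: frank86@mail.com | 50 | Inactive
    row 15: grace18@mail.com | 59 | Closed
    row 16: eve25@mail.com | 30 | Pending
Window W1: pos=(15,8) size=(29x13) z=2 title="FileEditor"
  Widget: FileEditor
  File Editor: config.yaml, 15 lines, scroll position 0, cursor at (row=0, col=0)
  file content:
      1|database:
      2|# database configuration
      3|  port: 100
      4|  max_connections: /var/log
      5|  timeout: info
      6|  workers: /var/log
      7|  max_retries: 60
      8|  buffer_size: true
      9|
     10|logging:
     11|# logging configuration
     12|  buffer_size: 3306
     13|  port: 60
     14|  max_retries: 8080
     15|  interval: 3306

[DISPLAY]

         ┃┃ FileEditor                ┃  
         ┃┠───────────────────────────┨  
         ┃┃█atabase:                 ▲┃  
         ┃┃# database configuration  █┃  
         ┃┃  port: 100               ░┃  
         ┃┃  max_connections: /var/lo░┃  
         ┃┃  timeout: info           ░┃  
         ┃┃  workers: /var/log       ░┃  
         ┃┃  max_retries: 60         ░┃  
         ┃┃  buffer_size: true       ░┃  
         ┃┃                          ▼┃  
         ┃┗━━━━━━━━━━━━━━━━━━━━━━━━━━━┛  
         ┃carol23@mail.com│53 │Pending   
         ┃dave82@mail.com │58 │Closed    
         ┃dave54@mail.com │47 │Active    
         ┗━━━━━━━━━━━━━━━━━━━━━━━━━━━━━━━
                                         
                                         
                                         


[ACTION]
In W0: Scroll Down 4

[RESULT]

         ┃┃ FileEditor                ┃  
         ┃┠───────────────────────────┨  
         ┃┃█atabase:                 ▲┃  
         ┃┃# database configuration  █┃  
         ┃┃  port: 100               ░┃  
         ┃┃  max_connections: /var/lo░┃  
         ┃┃  timeout: info           ░┃  
         ┃┃  workers: /var/log       ░┃  
         ┃┃  max_retries: 60         ░┃  
         ┃┃  buffer_size: true       ░┃  
         ┃┃                          ▼┃  
         ┃┗━━━━━━━━━━━━━━━━━━━━━━━━━━━┛  
         ┃frank86@mail.com│50 │Inactive  
         ┃grace18@mail.com│59 │Closed    
         ┃eve25@mail.com  │30 │Pending   
         ┗━━━━━━━━━━━━━━━━━━━━━━━━━━━━━━━
                                         
                                         
                                         


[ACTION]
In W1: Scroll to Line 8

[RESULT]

         ┃┃ FileEditor                ┃  
         ┃┠───────────────────────────┨  
         ┃┃  max_retries: 60         ▲┃  
         ┃┃  buffer_size: true       ░┃  
         ┃┃                          ░┃  
         ┃┃logging:                  ░┃  
         ┃┃# logging configuration   ░┃  
         ┃┃  buffer_size: 3306       ░┃  
         ┃┃  port: 60                ░┃  
         ┃┃  max_retries: 8080       █┃  
         ┃┃  interval: 3306          ▼┃  
         ┃┗━━━━━━━━━━━━━━━━━━━━━━━━━━━┛  
         ┃frank86@mail.com│50 │Inactive  
         ┃grace18@mail.com│59 │Closed    
         ┃eve25@mail.com  │30 │Pending   
         ┗━━━━━━━━━━━━━━━━━━━━━━━━━━━━━━━
                                         
                                         
                                         


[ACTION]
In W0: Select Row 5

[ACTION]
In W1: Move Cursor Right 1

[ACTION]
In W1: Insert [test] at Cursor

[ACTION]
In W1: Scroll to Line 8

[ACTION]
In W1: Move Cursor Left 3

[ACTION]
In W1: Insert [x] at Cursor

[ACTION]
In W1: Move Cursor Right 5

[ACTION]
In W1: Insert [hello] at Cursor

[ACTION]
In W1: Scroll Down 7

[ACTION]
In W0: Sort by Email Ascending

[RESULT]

         ┃┃ FileEditor                ┃  
         ┃┠───────────────────────────┨  
         ┃┃  max_retries: 60         ▲┃  
         ┃┃  buffer_size: true       ░┃  
         ┃┃                          ░┃  
         ┃┃logging:                  ░┃  
         ┃┃# logging configuration   ░┃  
         ┃┃  buffer_size: 3306       ░┃  
         ┃┃  port: 60                ░┃  
         ┃┃  max_retries: 8080       █┃  
         ┃┃  interval: 3306          ▼┃  
         ┃┗━━━━━━━━━━━━━━━━━━━━━━━━━━━┛  
         ┃hank3@mail.com  │50 │Pending   
         ┃hank64@mail.com │40 │Inactive  
         ┃hank94@mail.com │57 │Inactive  
         ┗━━━━━━━━━━━━━━━━━━━━━━━━━━━━━━━
                                         
                                         
                                         


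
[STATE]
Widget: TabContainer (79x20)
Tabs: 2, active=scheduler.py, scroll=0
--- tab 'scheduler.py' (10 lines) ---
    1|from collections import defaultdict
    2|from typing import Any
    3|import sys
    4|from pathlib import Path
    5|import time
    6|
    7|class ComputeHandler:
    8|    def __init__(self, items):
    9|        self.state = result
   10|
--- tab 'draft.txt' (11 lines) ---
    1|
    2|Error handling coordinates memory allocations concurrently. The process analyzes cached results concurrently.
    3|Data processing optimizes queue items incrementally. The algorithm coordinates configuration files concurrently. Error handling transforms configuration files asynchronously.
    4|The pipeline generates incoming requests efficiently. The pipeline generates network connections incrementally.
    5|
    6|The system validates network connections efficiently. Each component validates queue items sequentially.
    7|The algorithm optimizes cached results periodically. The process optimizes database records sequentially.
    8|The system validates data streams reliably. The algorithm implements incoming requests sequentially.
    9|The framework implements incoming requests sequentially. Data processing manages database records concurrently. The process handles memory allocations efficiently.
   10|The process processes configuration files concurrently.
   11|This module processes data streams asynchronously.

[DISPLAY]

[scheduler.py]│ draft.txt                                                      
───────────────────────────────────────────────────────────────────────────────
from collections import defaultdict                                            
from typing import Any                                                         
import sys                                                                     
from pathlib import Path                                                       
import time                                                                    
                                                                               
class ComputeHandler:                                                          
    def __init__(self, items):                                                 
        self.state = result                                                    
                                                                               
                                                                               
                                                                               
                                                                               
                                                                               
                                                                               
                                                                               
                                                                               
                                                                               


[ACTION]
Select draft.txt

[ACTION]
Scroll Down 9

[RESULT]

 scheduler.py │[draft.txt]                                                     
───────────────────────────────────────────────────────────────────────────────
The process processes configuration files concurrently.                        
This module processes data streams asynchronously.                             
                                                                               
                                                                               
                                                                               
                                                                               
                                                                               
                                                                               
                                                                               
                                                                               
                                                                               
                                                                               
                                                                               
                                                                               
                                                                               
                                                                               
                                                                               
                                                                               


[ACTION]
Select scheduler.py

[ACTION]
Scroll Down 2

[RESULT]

[scheduler.py]│ draft.txt                                                      
───────────────────────────────────────────────────────────────────────────────
import sys                                                                     
from pathlib import Path                                                       
import time                                                                    
                                                                               
class ComputeHandler:                                                          
    def __init__(self, items):                                                 
        self.state = result                                                    
                                                                               
                                                                               
                                                                               
                                                                               
                                                                               
                                                                               
                                                                               
                                                                               
                                                                               
                                                                               
                                                                               


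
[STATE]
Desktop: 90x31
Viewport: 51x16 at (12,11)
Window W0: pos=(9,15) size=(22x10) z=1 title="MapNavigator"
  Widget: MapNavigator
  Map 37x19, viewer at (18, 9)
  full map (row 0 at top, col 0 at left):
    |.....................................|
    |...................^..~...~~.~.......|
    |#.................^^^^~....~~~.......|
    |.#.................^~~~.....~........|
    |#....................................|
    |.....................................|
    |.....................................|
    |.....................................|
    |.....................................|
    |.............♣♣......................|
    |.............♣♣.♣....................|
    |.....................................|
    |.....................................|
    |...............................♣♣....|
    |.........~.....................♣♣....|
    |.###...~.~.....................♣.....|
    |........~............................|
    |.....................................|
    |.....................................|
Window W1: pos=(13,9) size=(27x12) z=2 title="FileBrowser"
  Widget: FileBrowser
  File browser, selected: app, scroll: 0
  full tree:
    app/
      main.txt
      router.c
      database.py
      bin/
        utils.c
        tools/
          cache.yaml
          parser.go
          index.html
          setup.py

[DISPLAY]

 ┠─────────────────────────┨                       
 ┃> [-] app/               ┃                       
 ┃    main.txt             ┃                       
 ┃    router.c             ┃                       
━┃    database.py          ┃                       
a┃    [+] bin/             ┃                       
─┃                         ┃                       
.┃                         ┃                       
.┃                         ┃                       
.┗━━━━━━━━━━━━━━━━━━━━━━━━━┛                       
...♣♣...@.........┃                                
...♣♣.♣...........┃                                
..................┃                                
━━━━━━━━━━━━━━━━━━┛                                
                                                   
                                                   


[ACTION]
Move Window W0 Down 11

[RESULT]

 ┠─────────────────────────┨                       
 ┃> [-] app/               ┃                       
 ┃    main.txt             ┃                       
 ┃    router.c             ┃                       
 ┃    database.py          ┃                       
 ┃    [+] bin/             ┃                       
 ┃                         ┃                       
 ┃                         ┃                       
 ┃                         ┃                       
 ┗━━━━━━━━━━━━━━━━━━━━━━━━━┛                       
━━━━━━━━━━━━━━━━━━┓                                
apNavigator       ┃                                
──────────────────┨                                
..................┃                                
..................┃                                
..................┃                                


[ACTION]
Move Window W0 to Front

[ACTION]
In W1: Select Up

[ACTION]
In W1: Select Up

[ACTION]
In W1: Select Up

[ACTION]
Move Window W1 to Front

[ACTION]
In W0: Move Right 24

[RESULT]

 ┠─────────────────────────┨                       
 ┃> [-] app/               ┃                       
 ┃    main.txt             ┃                       
 ┃    router.c             ┃                       
 ┃    database.py          ┃                       
 ┃    [+] bin/             ┃                       
 ┃                         ┃                       
 ┃                         ┃                       
 ┃                         ┃                       
 ┗━━━━━━━━━━━━━━━━━━━━━━━━━┛                       
━━━━━━━━━━━━━━━━━━┓                                
apNavigator       ┃                                
──────────────────┨                                
.........         ┃                                
.........         ┃                                
.........         ┃                                


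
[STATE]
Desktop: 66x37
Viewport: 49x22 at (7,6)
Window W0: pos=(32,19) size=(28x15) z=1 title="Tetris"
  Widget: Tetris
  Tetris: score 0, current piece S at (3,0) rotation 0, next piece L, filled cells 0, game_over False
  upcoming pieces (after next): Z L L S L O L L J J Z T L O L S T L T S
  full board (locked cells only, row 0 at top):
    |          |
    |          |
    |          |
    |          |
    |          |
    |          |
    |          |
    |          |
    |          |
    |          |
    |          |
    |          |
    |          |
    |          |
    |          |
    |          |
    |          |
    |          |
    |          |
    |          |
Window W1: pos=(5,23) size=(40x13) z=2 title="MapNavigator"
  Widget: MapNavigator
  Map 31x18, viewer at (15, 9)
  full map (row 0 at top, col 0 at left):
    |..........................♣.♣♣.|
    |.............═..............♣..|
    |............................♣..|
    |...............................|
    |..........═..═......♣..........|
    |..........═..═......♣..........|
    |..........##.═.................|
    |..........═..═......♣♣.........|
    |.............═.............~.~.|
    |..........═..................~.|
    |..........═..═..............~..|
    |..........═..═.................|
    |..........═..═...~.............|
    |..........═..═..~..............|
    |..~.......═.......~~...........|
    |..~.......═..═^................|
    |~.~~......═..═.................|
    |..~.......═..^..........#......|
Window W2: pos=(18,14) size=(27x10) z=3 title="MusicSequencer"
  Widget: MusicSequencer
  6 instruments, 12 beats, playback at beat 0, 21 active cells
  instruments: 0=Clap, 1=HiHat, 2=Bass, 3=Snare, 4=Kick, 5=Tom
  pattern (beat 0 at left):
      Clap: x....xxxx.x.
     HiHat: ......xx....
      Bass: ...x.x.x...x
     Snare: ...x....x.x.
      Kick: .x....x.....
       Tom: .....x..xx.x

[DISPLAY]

                                                 
                                                 
                                                 
                                                 
                                                 
                                                 
                                                 
                                                 
           ┏━━━━━━━━━━━━━━━━━━━━━━━━━┓           
           ┃ MusicSequencer          ┃           
           ┠─────────────────────────┨           
           ┃      ▼12345678901       ┃           
           ┃  Clap█····████·█·       ┃           
           ┃ HiHat······██····       ┃━━━━━━━━━━━
           ┃  Bass···█·█·█···█       ┃           
           ┃ Snare···█····█·█·       ┃───────────
           ┃  Kick·█····█·····       ┃ext:       
━━━━━━━━━━━┗━━━━━━━━━━━━━━━━━━━━━━━━━┛ ▒         
MapNavigator                         ┃▒▒         
─────────────────────────────────────┨           
   ..........═..═......♣..........   ┃           
   ..........##.═.................   ┃           


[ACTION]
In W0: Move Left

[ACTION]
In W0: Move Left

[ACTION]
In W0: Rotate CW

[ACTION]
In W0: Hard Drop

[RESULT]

                                                 
                                                 
                                                 
                                                 
                                                 
                                                 
                                                 
                                                 
           ┏━━━━━━━━━━━━━━━━━━━━━━━━━┓           
           ┃ MusicSequencer          ┃           
           ┠─────────────────────────┨           
           ┃      ▼12345678901       ┃           
           ┃  Clap█····████·█·       ┃           
           ┃ HiHat······██····       ┃━━━━━━━━━━━
           ┃  Bass···█·█·█···█       ┃           
           ┃ Snare···█····█·█·       ┃───────────
           ┃  Kick·█····█·····       ┃ext:       
━━━━━━━━━━━┗━━━━━━━━━━━━━━━━━━━━━━━━━┛▓          
MapNavigator                         ┃▓▓         
─────────────────────────────────────┨           
   ..........═..═......♣..........   ┃           
   ..........##.═.................   ┃           


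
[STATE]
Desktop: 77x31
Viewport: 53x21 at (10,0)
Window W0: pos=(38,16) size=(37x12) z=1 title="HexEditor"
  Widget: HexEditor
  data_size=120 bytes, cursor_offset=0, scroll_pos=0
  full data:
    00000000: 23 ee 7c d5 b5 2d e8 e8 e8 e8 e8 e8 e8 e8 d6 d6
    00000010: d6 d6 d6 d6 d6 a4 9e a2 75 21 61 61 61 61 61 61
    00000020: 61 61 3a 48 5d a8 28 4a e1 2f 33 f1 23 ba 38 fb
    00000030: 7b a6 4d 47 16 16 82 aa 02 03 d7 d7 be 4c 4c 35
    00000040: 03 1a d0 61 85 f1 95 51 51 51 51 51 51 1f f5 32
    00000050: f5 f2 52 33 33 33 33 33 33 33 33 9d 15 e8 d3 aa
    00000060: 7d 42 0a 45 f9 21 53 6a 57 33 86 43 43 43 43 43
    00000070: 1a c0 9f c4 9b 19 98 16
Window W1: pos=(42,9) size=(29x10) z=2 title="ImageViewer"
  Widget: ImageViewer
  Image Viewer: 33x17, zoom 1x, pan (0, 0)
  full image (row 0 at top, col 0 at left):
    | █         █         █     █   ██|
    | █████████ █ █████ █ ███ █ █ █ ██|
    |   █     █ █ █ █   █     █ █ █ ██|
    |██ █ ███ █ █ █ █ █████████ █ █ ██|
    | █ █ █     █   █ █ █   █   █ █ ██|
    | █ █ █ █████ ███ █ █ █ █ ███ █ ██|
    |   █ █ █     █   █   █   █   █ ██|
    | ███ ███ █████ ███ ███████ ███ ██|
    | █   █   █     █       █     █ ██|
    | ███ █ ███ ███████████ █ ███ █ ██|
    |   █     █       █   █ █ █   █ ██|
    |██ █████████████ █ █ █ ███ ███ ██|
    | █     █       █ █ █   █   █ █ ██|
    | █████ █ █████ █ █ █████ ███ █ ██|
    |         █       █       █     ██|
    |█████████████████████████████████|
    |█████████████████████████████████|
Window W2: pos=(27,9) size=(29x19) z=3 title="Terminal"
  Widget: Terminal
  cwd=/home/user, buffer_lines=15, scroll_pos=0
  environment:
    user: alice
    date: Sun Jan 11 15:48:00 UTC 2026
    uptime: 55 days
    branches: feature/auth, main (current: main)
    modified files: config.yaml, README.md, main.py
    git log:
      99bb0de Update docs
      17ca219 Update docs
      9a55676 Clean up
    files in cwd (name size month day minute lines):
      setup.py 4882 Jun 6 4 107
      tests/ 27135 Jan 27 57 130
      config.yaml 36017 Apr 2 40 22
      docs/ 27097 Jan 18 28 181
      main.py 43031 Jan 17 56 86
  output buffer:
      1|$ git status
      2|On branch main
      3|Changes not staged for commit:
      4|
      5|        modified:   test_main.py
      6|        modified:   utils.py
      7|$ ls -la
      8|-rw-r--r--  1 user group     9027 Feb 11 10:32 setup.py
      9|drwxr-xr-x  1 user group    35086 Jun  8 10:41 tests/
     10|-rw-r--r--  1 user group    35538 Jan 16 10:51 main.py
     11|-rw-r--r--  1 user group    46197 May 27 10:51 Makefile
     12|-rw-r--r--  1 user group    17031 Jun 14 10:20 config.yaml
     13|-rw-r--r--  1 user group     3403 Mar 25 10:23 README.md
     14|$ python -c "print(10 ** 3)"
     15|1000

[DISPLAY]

                                                     
                                                     
                                                     
                                                     
                                                     
                                                     
                                                     
                                                     
                                                     
                 ┏━━━━━━━━━━━━━━━━━━━━━━━━━━━┓━━━━━━━
                 ┃ Terminal                  ┃       
                 ┠───────────────────────────┨───────
                 ┃$ git status               ┃       
                 ┃On branch main             ┃█████ █
                 ┃Changes not staged for comm┃█ █   █
                 ┃                           ┃█ █ ███
                 ┃        modified:   test_ma┃  █ █ █
                 ┃        modified:   utils.p┃███ █ █
                 ┃$ ls -la                   ┃━━━━━━━
                 ┃-rw-r--r--  1 user group   ┃c d5 b5
                 ┃drwxr-xr-x  1 user group   ┃6 d6 d6


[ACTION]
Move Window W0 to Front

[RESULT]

                                                     
                                                     
                                                     
                                                     
                                                     
                                                     
                                                     
                                                     
                                                     
                 ┏━━━━━━━━━━━━━━━━━━━━━━━━━━━┓━━━━━━━
                 ┃ Terminal                  ┃       
                 ┠───────────────────────────┨───────
                 ┃$ git status               ┃       
                 ┃On branch main             ┃█████ █
                 ┃Changes not staged for comm┃█ █   █
                 ┃                           ┃█ █ ███
                 ┃        mo┏━━━━━━━━━━━━━━━━━━━━━━━━
                 ┃        mo┃ HexEditor              
                 ┃$ ls -la  ┠────────────────────────
                 ┃-rw-r--r--┃00000000  23 ee 7c d5 b5
                 ┃drwxr-xr-x┃00000010  d6 d6 d6 d6 d6


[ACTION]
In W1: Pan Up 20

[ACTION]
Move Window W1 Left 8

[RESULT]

                                                     
                                                     
                                                     
                                                     
                                                     
                                                     
                                                     
                                                     
                                                     
                 ┏━━━━━━━━━━━━━━━━━━━━━━━━━━━┓━━━━━━┓
                 ┃ Terminal                  ┃      ┃
                 ┠───────────────────────────┨──────┨
                 ┃$ git status               ┃█     ┃
                 ┃On branch main             ┃███ █ ┃
                 ┃Changes not staged for comm┃    █ ┃
                 ┃                           ┃█████ ┃
                 ┃        mo┏━━━━━━━━━━━━━━━━━━━━━━━━
                 ┃        mo┃ HexEditor              
                 ┃$ ls -la  ┠────────────────────────
                 ┃-rw-r--r--┃00000000  23 ee 7c d5 b5
                 ┃drwxr-xr-x┃00000010  d6 d6 d6 d6 d6


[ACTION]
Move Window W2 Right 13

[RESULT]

                                                     
                                                     
                                                     
                                                     
                                                     
                                                     
                                                     
                                                     
                                                     
                        ┏━━━━━┏━━━━━━━━━━━━━━━━━━━━━━
                        ┃ Imag┃ Terminal             
                        ┠─────┠──────────────────────
                        ┃ █   ┃$ git status          
                        ┃ ████┃On branch main        
                        ┃   █ ┃Changes not staged for
                        ┃██ █ ┃                      
                        ┃ █ ┏━━━━━━━━━━━━━━━━━━━━━━━━
                        ┃ █ ┃ HexEditor              
                        ┗━━━┠────────────────────────
                            ┃00000000  23 ee 7c d5 b5
                            ┃00000010  d6 d6 d6 d6 d6


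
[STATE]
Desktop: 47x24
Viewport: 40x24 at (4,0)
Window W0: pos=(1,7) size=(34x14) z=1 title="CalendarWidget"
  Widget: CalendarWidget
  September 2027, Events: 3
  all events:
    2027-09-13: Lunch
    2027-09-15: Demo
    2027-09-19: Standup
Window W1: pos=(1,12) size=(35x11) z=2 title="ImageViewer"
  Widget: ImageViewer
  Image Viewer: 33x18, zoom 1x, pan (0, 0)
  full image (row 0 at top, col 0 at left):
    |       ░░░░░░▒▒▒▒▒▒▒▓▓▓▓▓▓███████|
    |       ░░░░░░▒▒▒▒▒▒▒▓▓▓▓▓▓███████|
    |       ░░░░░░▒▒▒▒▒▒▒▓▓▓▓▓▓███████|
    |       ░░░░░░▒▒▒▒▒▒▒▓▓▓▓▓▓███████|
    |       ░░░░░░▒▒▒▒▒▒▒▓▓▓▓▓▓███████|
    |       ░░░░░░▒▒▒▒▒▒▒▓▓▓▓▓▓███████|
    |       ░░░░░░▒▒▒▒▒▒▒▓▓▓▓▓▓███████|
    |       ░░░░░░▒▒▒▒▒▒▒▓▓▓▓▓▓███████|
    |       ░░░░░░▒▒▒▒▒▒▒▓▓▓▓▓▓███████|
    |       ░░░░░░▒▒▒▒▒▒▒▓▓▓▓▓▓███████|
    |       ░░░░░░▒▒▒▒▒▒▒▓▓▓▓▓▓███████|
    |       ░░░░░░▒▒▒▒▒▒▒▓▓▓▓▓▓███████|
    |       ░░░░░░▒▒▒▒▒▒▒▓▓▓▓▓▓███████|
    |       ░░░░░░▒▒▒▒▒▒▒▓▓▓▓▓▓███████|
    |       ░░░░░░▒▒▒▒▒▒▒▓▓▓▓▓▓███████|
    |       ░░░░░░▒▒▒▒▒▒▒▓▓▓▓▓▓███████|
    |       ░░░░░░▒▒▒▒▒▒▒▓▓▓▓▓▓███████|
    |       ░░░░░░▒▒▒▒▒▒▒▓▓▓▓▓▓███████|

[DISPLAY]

                                        
                                        
                                        
                                        
                                        
                                        
                                        
━━━━━━━━━━━━━━━━━━━━━━━━━━━━━━┓         
alendarWidget                 ┃         
──────────────────────────────┨         
       September 2027         ┃         
 Tu We Th Fr Sa Su            ┃         
━━━━━━━━━━━━━━━━━━━━━━━━━━━━━━━┓        
mageViewer                     ┃        
───────────────────────────────┨        
     ░░░░░░▒▒▒▒▒▒▒▓▓▓▓▓▓███████┃        
     ░░░░░░▒▒▒▒▒▒▒▓▓▓▓▓▓███████┃        
     ░░░░░░▒▒▒▒▒▒▒▓▓▓▓▓▓███████┃        
     ░░░░░░▒▒▒▒▒▒▒▓▓▓▓▓▓███████┃        
     ░░░░░░▒▒▒▒▒▒▒▓▓▓▓▓▓███████┃        
     ░░░░░░▒▒▒▒▒▒▒▓▓▓▓▓▓███████┃        
     ░░░░░░▒▒▒▒▒▒▒▓▓▓▓▓▓███████┃        
━━━━━━━━━━━━━━━━━━━━━━━━━━━━━━━┛        
                                        


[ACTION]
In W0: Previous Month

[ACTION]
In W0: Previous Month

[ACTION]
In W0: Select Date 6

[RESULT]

                                        
                                        
                                        
                                        
                                        
                                        
                                        
━━━━━━━━━━━━━━━━━━━━━━━━━━━━━━┓         
alendarWidget                 ┃         
──────────────────────────────┨         
         July 2027            ┃         
 Tu We Th Fr Sa Su            ┃         
━━━━━━━━━━━━━━━━━━━━━━━━━━━━━━━┓        
mageViewer                     ┃        
───────────────────────────────┨        
     ░░░░░░▒▒▒▒▒▒▒▓▓▓▓▓▓███████┃        
     ░░░░░░▒▒▒▒▒▒▒▓▓▓▓▓▓███████┃        
     ░░░░░░▒▒▒▒▒▒▒▓▓▓▓▓▓███████┃        
     ░░░░░░▒▒▒▒▒▒▒▓▓▓▓▓▓███████┃        
     ░░░░░░▒▒▒▒▒▒▒▓▓▓▓▓▓███████┃        
     ░░░░░░▒▒▒▒▒▒▒▓▓▓▓▓▓███████┃        
     ░░░░░░▒▒▒▒▒▒▒▓▓▓▓▓▓███████┃        
━━━━━━━━━━━━━━━━━━━━━━━━━━━━━━━┛        
                                        
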